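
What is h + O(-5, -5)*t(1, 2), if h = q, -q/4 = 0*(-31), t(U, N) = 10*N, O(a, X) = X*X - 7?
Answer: 360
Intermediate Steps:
O(a, X) = -7 + X**2 (O(a, X) = X**2 - 7 = -7 + X**2)
q = 0 (q = -0*(-31) = -4*0 = 0)
h = 0
h + O(-5, -5)*t(1, 2) = 0 + (-7 + (-5)**2)*(10*2) = 0 + (-7 + 25)*20 = 0 + 18*20 = 0 + 360 = 360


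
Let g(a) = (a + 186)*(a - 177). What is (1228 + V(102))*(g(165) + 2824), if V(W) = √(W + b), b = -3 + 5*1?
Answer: -1704464 - 2776*√26 ≈ -1.7186e+6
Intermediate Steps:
g(a) = (-177 + a)*(186 + a) (g(a) = (186 + a)*(-177 + a) = (-177 + a)*(186 + a))
b = 2 (b = -3 + 5 = 2)
V(W) = √(2 + W) (V(W) = √(W + 2) = √(2 + W))
(1228 + V(102))*(g(165) + 2824) = (1228 + √(2 + 102))*((-32922 + 165² + 9*165) + 2824) = (1228 + √104)*((-32922 + 27225 + 1485) + 2824) = (1228 + 2*√26)*(-4212 + 2824) = (1228 + 2*√26)*(-1388) = -1704464 - 2776*√26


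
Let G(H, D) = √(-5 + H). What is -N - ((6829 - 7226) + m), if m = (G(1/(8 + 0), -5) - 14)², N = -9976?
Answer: 81455/8 + 7*I*√78 ≈ 10182.0 + 61.822*I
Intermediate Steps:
m = (-14 + I*√78/4)² (m = (√(-5 + 1/(8 + 0)) - 14)² = (√(-5 + 1/8) - 14)² = (√(-5 + ⅛) - 14)² = (√(-39/8) - 14)² = (I*√78/4 - 14)² = (-14 + I*√78/4)² ≈ 191.13 - 61.822*I)
-N - ((6829 - 7226) + m) = -1*(-9976) - ((6829 - 7226) + (56 - I*√78)²/16) = 9976 - (-397 + (56 - I*√78)²/16) = 9976 + (397 - (56 - I*√78)²/16) = 10373 - (56 - I*√78)²/16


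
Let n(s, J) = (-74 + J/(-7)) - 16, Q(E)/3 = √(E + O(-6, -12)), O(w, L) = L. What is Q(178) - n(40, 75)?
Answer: 705/7 + 3*√166 ≈ 139.37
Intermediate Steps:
Q(E) = 3*√(-12 + E) (Q(E) = 3*√(E - 12) = 3*√(-12 + E))
n(s, J) = -90 - J/7 (n(s, J) = (-74 + J*(-⅐)) - 16 = (-74 - J/7) - 16 = -90 - J/7)
Q(178) - n(40, 75) = 3*√(-12 + 178) - (-90 - ⅐*75) = 3*√166 - (-90 - 75/7) = 3*√166 - 1*(-705/7) = 3*√166 + 705/7 = 705/7 + 3*√166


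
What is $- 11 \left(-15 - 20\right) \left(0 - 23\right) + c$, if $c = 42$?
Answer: $-8813$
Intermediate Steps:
$- 11 \left(-15 - 20\right) \left(0 - 23\right) + c = - 11 \left(-15 - 20\right) \left(0 - 23\right) + 42 = - 11 \left(\left(-35\right) \left(-23\right)\right) + 42 = \left(-11\right) 805 + 42 = -8855 + 42 = -8813$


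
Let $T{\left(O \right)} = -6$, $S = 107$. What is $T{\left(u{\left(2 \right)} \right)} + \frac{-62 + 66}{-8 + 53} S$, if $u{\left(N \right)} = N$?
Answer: $\frac{158}{45} \approx 3.5111$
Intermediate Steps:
$T{\left(u{\left(2 \right)} \right)} + \frac{-62 + 66}{-8 + 53} S = -6 + \frac{-62 + 66}{-8 + 53} \cdot 107 = -6 + \frac{4}{45} \cdot 107 = -6 + \frac{428}{45} = \frac{158}{45}$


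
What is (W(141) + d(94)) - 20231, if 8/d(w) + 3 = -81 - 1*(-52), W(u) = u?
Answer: -80361/4 ≈ -20090.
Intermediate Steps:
d(w) = -¼ (d(w) = 8/(-3 + (-81 - 1*(-52))) = 8/(-3 + (-81 + 52)) = 8/(-3 - 29) = 8/(-32) = 8*(-1/32) = -¼)
(W(141) + d(94)) - 20231 = (141 - ¼) - 20231 = 563/4 - 20231 = -80361/4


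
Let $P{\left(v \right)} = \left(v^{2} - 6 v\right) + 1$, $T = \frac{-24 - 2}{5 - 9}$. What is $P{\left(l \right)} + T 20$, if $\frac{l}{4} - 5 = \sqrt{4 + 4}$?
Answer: $539 + 272 \sqrt{2} \approx 923.67$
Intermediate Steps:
$l = 20 + 8 \sqrt{2}$ ($l = 20 + 4 \sqrt{4 + 4} = 20 + 4 \sqrt{8} = 20 + 4 \cdot 2 \sqrt{2} = 20 + 8 \sqrt{2} \approx 31.314$)
$T = \frac{13}{2}$ ($T = - \frac{26}{-4} = \left(-26\right) \left(- \frac{1}{4}\right) = \frac{13}{2} \approx 6.5$)
$P{\left(v \right)} = 1 + v^{2} - 6 v$
$P{\left(l \right)} + T 20 = \left(1 + \left(20 + 8 \sqrt{2}\right)^{2} - 6 \left(20 + 8 \sqrt{2}\right)\right) + \frac{13}{2} \cdot 20 = \left(1 + \left(20 + 8 \sqrt{2}\right)^{2} - \left(120 + 48 \sqrt{2}\right)\right) + 130 = \left(-119 + \left(20 + 8 \sqrt{2}\right)^{2} - 48 \sqrt{2}\right) + 130 = 11 + \left(20 + 8 \sqrt{2}\right)^{2} - 48 \sqrt{2}$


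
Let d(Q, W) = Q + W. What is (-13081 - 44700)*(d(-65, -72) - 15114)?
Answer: 881218031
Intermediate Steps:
(-13081 - 44700)*(d(-65, -72) - 15114) = (-13081 - 44700)*((-65 - 72) - 15114) = -57781*(-137 - 15114) = -57781*(-15251) = 881218031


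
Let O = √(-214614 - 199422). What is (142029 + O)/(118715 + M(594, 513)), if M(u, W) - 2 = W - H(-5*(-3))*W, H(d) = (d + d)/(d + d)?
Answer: 142029/118717 + 6*I*√11501/118717 ≈ 1.1964 + 0.0054201*I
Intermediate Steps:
H(d) = 1 (H(d) = (2*d)/((2*d)) = (2*d)*(1/(2*d)) = 1)
O = 6*I*√11501 (O = √(-414036) = 6*I*√11501 ≈ 643.46*I)
M(u, W) = 2 (M(u, W) = 2 + (W - W) = 2 + 0 = 2)
(142029 + O)/(118715 + M(594, 513)) = (142029 + 6*I*√11501)/(118715 + 2) = (142029 + 6*I*√11501)/118717 = (142029 + 6*I*√11501)*(1/118717) = 142029/118717 + 6*I*√11501/118717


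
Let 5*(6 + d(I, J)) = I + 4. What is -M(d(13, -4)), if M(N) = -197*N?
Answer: -2561/5 ≈ -512.20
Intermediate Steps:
d(I, J) = -26/5 + I/5 (d(I, J) = -6 + (I + 4)/5 = -6 + (4 + I)/5 = -6 + (⅘ + I/5) = -26/5 + I/5)
-M(d(13, -4)) = -(-197)*(-26/5 + (⅕)*13) = -(-197)*(-26/5 + 13/5) = -(-197)*(-13)/5 = -1*2561/5 = -2561/5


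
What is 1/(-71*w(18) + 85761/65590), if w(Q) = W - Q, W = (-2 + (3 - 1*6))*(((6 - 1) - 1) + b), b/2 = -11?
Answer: -65590/335210319 ≈ -0.00019567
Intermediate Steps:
b = -22 (b = 2*(-11) = -22)
W = 90 (W = (-2 + (3 - 1*6))*(((6 - 1) - 1) - 22) = (-2 + (3 - 6))*((5 - 1) - 22) = (-2 - 3)*(4 - 22) = -5*(-18) = 90)
w(Q) = 90 - Q
1/(-71*w(18) + 85761/65590) = 1/(-71*(90 - 1*18) + 85761/65590) = 1/(-71*(90 - 18) + 85761*(1/65590)) = 1/(-71*72 + 85761/65590) = 1/(-5112 + 85761/65590) = 1/(-335210319/65590) = -65590/335210319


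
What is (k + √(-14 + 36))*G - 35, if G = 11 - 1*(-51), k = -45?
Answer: -2825 + 62*√22 ≈ -2534.2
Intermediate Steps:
G = 62 (G = 11 + 51 = 62)
(k + √(-14 + 36))*G - 35 = (-45 + √(-14 + 36))*62 - 35 = (-45 + √22)*62 - 35 = (-2790 + 62*√22) - 35 = -2825 + 62*√22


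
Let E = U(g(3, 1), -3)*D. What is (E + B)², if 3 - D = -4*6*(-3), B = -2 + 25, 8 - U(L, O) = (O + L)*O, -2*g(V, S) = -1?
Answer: 529/4 ≈ 132.25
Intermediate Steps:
g(V, S) = ½ (g(V, S) = -½*(-1) = ½)
U(L, O) = 8 - O*(L + O) (U(L, O) = 8 - (O + L)*O = 8 - (L + O)*O = 8 - O*(L + O))
B = 23
D = -69 (D = 3 - (-4*6)*(-3) = 3 - (-24)*(-3) = 3 - 1*72 = 3 - 72 = -69)
E = -69/2 (E = (8 - 1*(-3)² - 1*½*(-3))*(-69) = (8 - 1*9 + 3/2)*(-69) = (8 - 9 + 3/2)*(-69) = (½)*(-69) = -69/2 ≈ -34.500)
(E + B)² = (-69/2 + 23)² = (-23/2)² = 529/4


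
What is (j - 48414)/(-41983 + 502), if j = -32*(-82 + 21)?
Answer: 46462/41481 ≈ 1.1201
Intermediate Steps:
j = 1952 (j = -32*(-61) = 1952)
(j - 48414)/(-41983 + 502) = (1952 - 48414)/(-41983 + 502) = -46462/(-41481) = -46462*(-1/41481) = 46462/41481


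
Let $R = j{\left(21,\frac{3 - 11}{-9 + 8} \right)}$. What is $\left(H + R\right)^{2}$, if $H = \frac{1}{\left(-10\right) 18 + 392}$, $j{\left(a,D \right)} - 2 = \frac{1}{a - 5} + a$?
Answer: $\frac{382632721}{719104} \approx 532.1$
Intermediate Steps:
$j{\left(a,D \right)} = 2 + a + \frac{1}{-5 + a}$ ($j{\left(a,D \right)} = 2 + \left(\frac{1}{a - 5} + a\right) = 2 + \left(\frac{1}{-5 + a} + a\right) = 2 + \left(a + \frac{1}{-5 + a}\right) = 2 + a + \frac{1}{-5 + a}$)
$R = \frac{369}{16}$ ($R = \frac{-9 + 21^{2} - 63}{-5 + 21} = \frac{-9 + 441 - 63}{16} = \frac{1}{16} \cdot 369 = \frac{369}{16} \approx 23.063$)
$H = \frac{1}{212}$ ($H = \frac{1}{-180 + 392} = \frac{1}{212} \approx 0.004717$)
$\left(H + R\right)^{2} = \left(\frac{1}{212} + \frac{369}{16}\right)^{2} = \left(\frac{19561}{848}\right)^{2} = \frac{382632721}{719104}$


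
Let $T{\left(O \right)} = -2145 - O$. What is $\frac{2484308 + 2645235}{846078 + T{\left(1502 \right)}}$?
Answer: $\frac{5129543}{842431} \approx 6.089$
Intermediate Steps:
$\frac{2484308 + 2645235}{846078 + T{\left(1502 \right)}} = \frac{2484308 + 2645235}{846078 - 3647} = \frac{5129543}{846078 - 3647} = \frac{5129543}{842431}$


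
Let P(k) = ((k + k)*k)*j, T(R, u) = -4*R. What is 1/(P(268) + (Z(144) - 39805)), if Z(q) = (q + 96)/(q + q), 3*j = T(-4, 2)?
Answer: 2/1452637 ≈ 1.3768e-6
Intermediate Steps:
j = 16/3 (j = (-4*(-4))/3 = (⅓)*16 = 16/3 ≈ 5.3333)
Z(q) = (96 + q)/(2*q) (Z(q) = (96 + q)/((2*q)) = (96 + q)*(1/(2*q)) = (96 + q)/(2*q))
P(k) = 32*k²/3 (P(k) = ((k + k)*k)*(16/3) = ((2*k)*k)*(16/3) = (2*k²)*(16/3) = 32*k²/3)
1/(P(268) + (Z(144) - 39805)) = 1/((32/3)*268² + ((½)*(96 + 144)/144 - 39805)) = 1/((32/3)*71824 + ((½)*(1/144)*240 - 39805)) = 1/(2298368/3 + (⅚ - 39805)) = 1/(2298368/3 - 238825/6) = 1/(1452637/2) = 2/1452637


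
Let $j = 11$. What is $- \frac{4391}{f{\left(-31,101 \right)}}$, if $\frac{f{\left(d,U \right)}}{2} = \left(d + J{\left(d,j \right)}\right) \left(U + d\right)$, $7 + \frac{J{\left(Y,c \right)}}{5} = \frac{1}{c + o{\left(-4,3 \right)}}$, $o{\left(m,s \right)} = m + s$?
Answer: $\frac{4391}{9170} \approx 0.47884$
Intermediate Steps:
$J{\left(Y,c \right)} = -35 + \frac{5}{-1 + c}$ ($J{\left(Y,c \right)} = -35 + \frac{5}{c + \left(-4 + 3\right)} = -35 + \frac{5}{c - 1} = -35 + \frac{5}{-1 + c}$)
$f{\left(d,U \right)} = 2 \left(- \frac{69}{2} + d\right) \left(U + d\right)$ ($f{\left(d,U \right)} = 2 \left(d + \frac{5 \left(8 - 77\right)}{-1 + 11}\right) \left(U + d\right) = 2 \left(d + \frac{5 \left(8 - 77\right)}{10}\right) \left(U + d\right) = 2 \left(d + 5 \cdot \frac{1}{10} \left(-69\right)\right) \left(U + d\right) = 2 \left(d - \frac{69}{2}\right) \left(U + d\right) = 2 \left(- \frac{69}{2} + d\right) \left(U + d\right)$)
$- \frac{4391}{f{\left(-31,101 \right)}} = - \frac{4391}{\left(-69\right) 101 - -2139 + 2 \left(-31\right)^{2} + 2 \cdot 101 \left(-31\right)} = - \frac{4391}{-6969 + 2139 + 2 \cdot 961 - 6262} = - \frac{4391}{-6969 + 2139 + 1922 - 6262} = - \frac{4391}{-9170} = \left(-4391\right) \left(- \frac{1}{9170}\right) = \frac{4391}{9170}$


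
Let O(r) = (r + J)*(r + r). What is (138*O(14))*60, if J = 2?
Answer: 3709440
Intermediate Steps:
O(r) = 2*r*(2 + r) (O(r) = (r + 2)*(r + r) = (2 + r)*(2*r) = 2*r*(2 + r))
(138*O(14))*60 = (138*(2*14*(2 + 14)))*60 = (138*(2*14*16))*60 = (138*448)*60 = 61824*60 = 3709440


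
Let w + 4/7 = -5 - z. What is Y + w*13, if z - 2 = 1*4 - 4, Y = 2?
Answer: -675/7 ≈ -96.429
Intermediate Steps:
z = 2 (z = 2 + (1*4 - 4) = 2 + (4 - 4) = 2 + 0 = 2)
w = -53/7 (w = -4/7 + (-5 - 1*2) = -4/7 + (-5 - 2) = -4/7 - 7 = -53/7 ≈ -7.5714)
Y + w*13 = 2 - 53/7*13 = 2 - 689/7 = -675/7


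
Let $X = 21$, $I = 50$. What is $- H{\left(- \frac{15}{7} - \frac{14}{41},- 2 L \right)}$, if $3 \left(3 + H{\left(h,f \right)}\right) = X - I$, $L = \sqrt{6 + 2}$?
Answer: $\frac{38}{3} \approx 12.667$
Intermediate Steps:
$L = 2 \sqrt{2}$ ($L = \sqrt{8} = 2 \sqrt{2} \approx 2.8284$)
$H{\left(h,f \right)} = - \frac{38}{3}$ ($H{\left(h,f \right)} = -3 + \frac{21 - 50}{3} = -3 + \frac{1}{3} \left(-29\right) = -3 - \frac{29}{3} = - \frac{38}{3}$)
$- H{\left(- \frac{15}{7} - \frac{14}{41},- 2 L \right)} = \left(-1\right) \left(- \frac{38}{3}\right) = \frac{38}{3}$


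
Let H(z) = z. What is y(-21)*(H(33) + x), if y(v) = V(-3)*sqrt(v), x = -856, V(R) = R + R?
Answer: 4938*I*sqrt(21) ≈ 22629.0*I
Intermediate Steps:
V(R) = 2*R
y(v) = -6*sqrt(v) (y(v) = (2*(-3))*sqrt(v) = -6*sqrt(v))
y(-21)*(H(33) + x) = (-6*I*sqrt(21))*(33 - 856) = -6*I*sqrt(21)*(-823) = 4938*I*sqrt(21)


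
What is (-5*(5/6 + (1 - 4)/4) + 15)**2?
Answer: 30625/144 ≈ 212.67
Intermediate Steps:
(-5*(5/6 + (1 - 4)/4) + 15)**2 = (-5*(5*(1/6) - 3*1/4) + 15)**2 = (-5*(5/6 - 3/4) + 15)**2 = (-5*1/12 + 15)**2 = (-5/12 + 15)**2 = (175/12)**2 = 30625/144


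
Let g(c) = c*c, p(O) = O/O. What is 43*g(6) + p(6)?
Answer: 1549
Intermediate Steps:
p(O) = 1
g(c) = c²
43*g(6) + p(6) = 43*6² + 1 = 43*36 + 1 = 1548 + 1 = 1549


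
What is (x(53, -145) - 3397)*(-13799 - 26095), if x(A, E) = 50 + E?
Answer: 139309848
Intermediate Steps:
(x(53, -145) - 3397)*(-13799 - 26095) = ((50 - 145) - 3397)*(-13799 - 26095) = (-95 - 3397)*(-39894) = -3492*(-39894) = 139309848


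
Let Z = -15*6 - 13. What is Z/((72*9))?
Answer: -103/648 ≈ -0.15895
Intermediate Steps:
Z = -103 (Z = -90 - 13 = -103)
Z/((72*9)) = -103/(72*9) = -103/648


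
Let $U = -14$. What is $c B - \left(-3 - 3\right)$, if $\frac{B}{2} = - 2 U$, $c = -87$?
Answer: $-4866$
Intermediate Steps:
$B = 56$ ($B = 2 \left(\left(-2\right) \left(-14\right)\right) = 2 \cdot 28 = 56$)
$c B - \left(-3 - 3\right) = \left(-87\right) 56 - \left(-3 - 3\right) = -4872 - -6 = -4872 + 6 = -4866$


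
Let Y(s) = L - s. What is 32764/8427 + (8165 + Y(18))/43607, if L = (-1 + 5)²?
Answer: 1497529349/367476189 ≈ 4.0752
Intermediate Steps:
L = 16 (L = 4² = 16)
Y(s) = 16 - s
32764/8427 + (8165 + Y(18))/43607 = 32764/8427 + (8165 + (16 - 1*18))/43607 = 32764*(1/8427) + (8165 + (16 - 18))*(1/43607) = 32764/8427 + (8165 - 2)*(1/43607) = 32764/8427 + 8163*(1/43607) = 32764/8427 + 8163/43607 = 1497529349/367476189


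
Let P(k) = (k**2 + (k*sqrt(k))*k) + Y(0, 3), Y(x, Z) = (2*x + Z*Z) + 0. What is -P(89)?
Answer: -7930 - 7921*sqrt(89) ≈ -82657.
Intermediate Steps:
Y(x, Z) = Z**2 + 2*x (Y(x, Z) = (2*x + Z**2) + 0 = (Z**2 + 2*x) + 0 = Z**2 + 2*x)
P(k) = 9 + k**2 + k**(5/2) (P(k) = (k**2 + (k*sqrt(k))*k) + (3**2 + 2*0) = (k**2 + k**(3/2)*k) + (9 + 0) = (k**2 + k**(5/2)) + 9 = 9 + k**2 + k**(5/2))
-P(89) = -(9 + 89**2 + 89**(5/2)) = -(9 + 7921 + 7921*sqrt(89)) = -(7930 + 7921*sqrt(89)) = -7930 - 7921*sqrt(89)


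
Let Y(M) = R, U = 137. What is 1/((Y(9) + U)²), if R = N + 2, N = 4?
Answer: 1/20449 ≈ 4.8902e-5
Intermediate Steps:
R = 6 (R = 4 + 2 = 6)
Y(M) = 6
1/((Y(9) + U)²) = 1/((6 + 137)²) = 1/(143²) = 1/20449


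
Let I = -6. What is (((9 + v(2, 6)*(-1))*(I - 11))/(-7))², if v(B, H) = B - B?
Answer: 23409/49 ≈ 477.73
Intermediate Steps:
v(B, H) = 0
(((9 + v(2, 6)*(-1))*(I - 11))/(-7))² = (((9 + 0*(-1))*(-6 - 11))/(-7))² = (((9 + 0)*(-17))*(-⅐))² = ((9*(-17))*(-⅐))² = (-153*(-⅐))² = (153/7)² = 23409/49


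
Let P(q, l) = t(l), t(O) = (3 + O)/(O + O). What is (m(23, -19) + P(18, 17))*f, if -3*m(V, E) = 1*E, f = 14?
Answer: 4942/51 ≈ 96.902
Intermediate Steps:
t(O) = (3 + O)/(2*O) (t(O) = (3 + O)/((2*O)) = (3 + O)*(1/(2*O)) = (3 + O)/(2*O))
m(V, E) = -E/3
P(q, l) = (3 + l)/(2*l)
(m(23, -19) + P(18, 17))*f = (-⅓*(-19) + (½)*(3 + 17)/17)*14 = (19/3 + (½)*(1/17)*20)*14 = (19/3 + 10/17)*14 = (353/51)*14 = 4942/51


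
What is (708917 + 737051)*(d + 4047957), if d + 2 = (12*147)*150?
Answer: 6235816528240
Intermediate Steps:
d = 264598 (d = -2 + (12*147)*150 = -2 + 1764*150 = -2 + 264600 = 264598)
(708917 + 737051)*(d + 4047957) = (708917 + 737051)*(264598 + 4047957) = 1445968*4312555 = 6235816528240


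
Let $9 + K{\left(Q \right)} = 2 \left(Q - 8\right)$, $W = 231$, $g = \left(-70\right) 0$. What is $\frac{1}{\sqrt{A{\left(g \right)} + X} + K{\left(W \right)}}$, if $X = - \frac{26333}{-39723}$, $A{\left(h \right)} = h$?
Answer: $\frac{17358951}{7585835254} - \frac{\sqrt{1046025759}}{7585835254} \approx 0.0022841$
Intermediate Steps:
$g = 0$
$K{\left(Q \right)} = -25 + 2 Q$ ($K{\left(Q \right)} = -9 + 2 \left(Q - 8\right) = -9 + 2 \left(-8 + Q\right) = -9 + \left(-16 + 2 Q\right) = -25 + 2 Q$)
$X = \frac{26333}{39723}$ ($X = \left(-26333\right) \left(- \frac{1}{39723}\right) = \frac{26333}{39723} \approx 0.66292$)
$\frac{1}{\sqrt{A{\left(g \right)} + X} + K{\left(W \right)}} = \frac{1}{\sqrt{0 + \frac{26333}{39723}} + \left(-25 + 2 \cdot 231\right)} = \frac{1}{\sqrt{\frac{26333}{39723}} + \left(-25 + 462\right)} = \frac{1}{\frac{\sqrt{1046025759}}{39723} + 437} = \frac{1}{437 + \frac{\sqrt{1046025759}}{39723}}$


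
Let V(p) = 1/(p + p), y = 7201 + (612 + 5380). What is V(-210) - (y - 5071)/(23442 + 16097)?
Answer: -3450779/16606380 ≈ -0.20780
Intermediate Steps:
y = 13193 (y = 7201 + 5992 = 13193)
V(p) = 1/(2*p)
V(-210) - (y - 5071)/(23442 + 16097) = (½)/(-210) - (13193 - 5071)/(23442 + 16097) = (½)*(-1/210) - 8122/39539 = -1/420 - 8122/39539 = -3450779/16606380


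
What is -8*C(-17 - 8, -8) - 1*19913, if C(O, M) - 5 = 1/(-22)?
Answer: -219479/11 ≈ -19953.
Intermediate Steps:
C(O, M) = 109/22 (C(O, M) = 5 + 1/(-22) = 5 - 1/22 = 109/22)
-8*C(-17 - 8, -8) - 1*19913 = -8*109/22 - 1*19913 = -436/11 - 19913 = -219479/11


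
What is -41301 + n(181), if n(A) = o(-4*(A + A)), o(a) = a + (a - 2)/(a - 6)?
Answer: -31077798/727 ≈ -42748.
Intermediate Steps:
o(a) = a + (-2 + a)/(-6 + a)
n(A) = (-2 + 40*A + 64*A²)/(-6 - 8*A) (n(A) = (-2 + (-4*(A + A))² - (-20)*(A + A))/(-6 - 4*(A + A)) = (-2 + (-8*A)² - (-20)*2*A)/(-6 - 8*A) = (-2 + (-8*A)² - (-40)*A)/(-6 - 8*A) = (-2 + 64*A² + 40*A)/(-6 - 8*A) = (-2 + 40*A + 64*A²)/(-6 - 8*A))
-41301 + n(181) = -41301 + (1 - 32*181² - 20*181)/(3 + 4*181) = -41301 + (1 - 32*32761 - 3620)/(3 + 724) = -41301 + (1 - 1048352 - 3620)/727 = -41301 + (1/727)*(-1051971) = -41301 - 1051971/727 = -31077798/727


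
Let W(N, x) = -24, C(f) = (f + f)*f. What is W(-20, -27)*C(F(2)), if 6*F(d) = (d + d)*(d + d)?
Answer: -1024/3 ≈ -341.33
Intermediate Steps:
F(d) = 2*d²/3 (F(d) = ((d + d)*(d + d))/6 = ((2*d)*(2*d))/6 = (4*d²)/6 = 2*d²/3)
C(f) = 2*f² (C(f) = (2*f)*f = 2*f²)
W(-20, -27)*C(F(2)) = -48*((⅔)*2²)² = -48*((⅔)*4)² = -48*(8/3)² = -48*64/9 = -24*128/9 = -1024/3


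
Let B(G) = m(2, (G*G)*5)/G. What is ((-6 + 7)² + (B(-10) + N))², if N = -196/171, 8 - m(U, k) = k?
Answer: 1759047481/731025 ≈ 2406.3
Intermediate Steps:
m(U, k) = 8 - k
B(G) = (8 - 5*G²)/G (B(G) = (8 - G*G*5)/G = (8 - G²*5)/G = (8 - 5*G²)/G)
N = -196/171 (N = -196*1/171 = -196/171 ≈ -1.1462)
((-6 + 7)² + (B(-10) + N))² = ((-6 + 7)² + ((-5*(-10) + 8/(-10)) - 196/171))² = (1² + ((50 + 8*(-⅒)) - 196/171))² = (1 + ((50 - ⅘) - 196/171))² = (1 + (246/5 - 196/171))² = (1 + 41086/855)² = (41941/855)² = 1759047481/731025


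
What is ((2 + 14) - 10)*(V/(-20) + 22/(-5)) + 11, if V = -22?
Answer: -44/5 ≈ -8.8000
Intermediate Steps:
((2 + 14) - 10)*(V/(-20) + 22/(-5)) + 11 = ((2 + 14) - 10)*(-22/(-20) + 22/(-5)) + 11 = (16 - 10)*(-22*(-1/20) + 22*(-1/5)) + 11 = 6*(11/10 - 22/5) + 11 = 6*(-33/10) + 11 = -99/5 + 11 = -44/5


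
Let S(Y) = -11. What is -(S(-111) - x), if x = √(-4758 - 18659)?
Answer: 11 + I*√23417 ≈ 11.0 + 153.03*I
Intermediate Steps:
x = I*√23417 (x = √(-23417) = I*√23417 ≈ 153.03*I)
-(S(-111) - x) = -(-11 - I*√23417) = 11 + I*√23417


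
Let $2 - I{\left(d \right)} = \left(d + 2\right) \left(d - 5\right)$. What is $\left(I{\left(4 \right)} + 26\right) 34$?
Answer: $1156$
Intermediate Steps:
$I{\left(d \right)} = 2 - \left(-5 + d\right) \left(2 + d\right)$ ($I{\left(d \right)} = 2 - \left(d + 2\right) \left(d - 5\right) = 2 - \left(2 + d\right) \left(-5 + d\right) = 2 - \left(-5 + d\right) \left(2 + d\right)$)
$\left(I{\left(4 \right)} + 26\right) 34 = \left(\left(12 - 4^{2} + 3 \cdot 4\right) + 26\right) 34 = \left(\left(12 - 16 + 12\right) + 26\right) 34 = \left(8 + 26\right) 34 = 34 \cdot 34 = 1156$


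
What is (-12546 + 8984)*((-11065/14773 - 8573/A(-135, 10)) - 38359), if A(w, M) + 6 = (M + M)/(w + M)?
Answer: 13617172530273/103411 ≈ 1.3168e+8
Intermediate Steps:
A(w, M) = -6 + 2*M/(M + w) (A(w, M) = -6 + (M + M)/(w + M) = -6 + (2*M)/(M + w) = -6 + 2*M/(M + w))
(-12546 + 8984)*((-11065/14773 - 8573/A(-135, 10)) - 38359) = (-12546 + 8984)*((-11065/14773 - 8573*(10 - 135)/(2*(-3*(-135) - 2*10))) - 38359) = -3562*((-11065*1/14773 - 8573*(-125/(2*(405 - 20)))) - 38359) = -3562*((-11065/14773 - 8573/(2*(-1/125)*385)) - 38359) = -3562*((-11065/14773 - 8573/(-154/25)) - 38359) = -3562*((-11065/14773 - 8573*(-25/154)) - 38359) = -3562*((-11065/14773 + 214325/154) - 38359) = -3562*(287683565/206822 - 38359) = -3562*(-7645801533/206822) = 13617172530273/103411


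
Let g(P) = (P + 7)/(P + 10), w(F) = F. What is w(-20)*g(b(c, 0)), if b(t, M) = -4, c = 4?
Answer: -10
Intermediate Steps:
g(P) = (7 + P)/(10 + P)
w(-20)*g(b(c, 0)) = -20*(7 - 4)/(10 - 4) = -20*3/6 = -10*3/3 = -20*1/2 = -10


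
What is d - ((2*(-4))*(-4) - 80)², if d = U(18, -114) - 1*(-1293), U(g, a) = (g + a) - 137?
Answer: -1244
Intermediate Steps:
U(g, a) = -137 + a + g (U(g, a) = (a + g) - 137 = -137 + a + g)
d = 1060 (d = (-137 - 114 + 18) - 1*(-1293) = -233 + 1293 = 1060)
d - ((2*(-4))*(-4) - 80)² = 1060 - ((2*(-4))*(-4) - 80)² = 1060 - (-8*(-4) - 80)² = 1060 - (32 - 80)² = 1060 - 1*(-48)² = 1060 - 1*2304 = 1060 - 2304 = -1244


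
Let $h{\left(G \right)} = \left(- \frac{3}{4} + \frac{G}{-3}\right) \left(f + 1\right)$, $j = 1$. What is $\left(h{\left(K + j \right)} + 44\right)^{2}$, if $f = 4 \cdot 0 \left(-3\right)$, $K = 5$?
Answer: $\frac{27225}{16} \approx 1701.6$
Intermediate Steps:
$f = 0$ ($f = 0 \left(-3\right) = 0$)
$h{\left(G \right)} = - \frac{3}{4} - \frac{G}{3}$ ($h{\left(G \right)} = \left(- \frac{3}{4} + \frac{G}{-3}\right) \left(0 + 1\right) = \left(\left(-3\right) \frac{1}{4} + G \left(- \frac{1}{3}\right)\right) 1 = \left(- \frac{3}{4} - \frac{G}{3}\right) 1 = - \frac{3}{4} - \frac{G}{3}$)
$\left(h{\left(K + j \right)} + 44\right)^{2} = \left(\left(- \frac{3}{4} - \frac{5 + 1}{3}\right) + 44\right)^{2} = \left(\left(- \frac{3}{4} - 2\right) + 44\right)^{2} = \left(- \frac{11}{4} + 44\right)^{2} = \left(\frac{165}{4}\right)^{2} = \frac{27225}{16}$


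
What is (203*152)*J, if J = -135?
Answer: -4165560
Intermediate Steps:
(203*152)*J = (203*152)*(-135) = 30856*(-135) = -4165560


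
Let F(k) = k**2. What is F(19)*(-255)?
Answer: -92055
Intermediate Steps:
F(19)*(-255) = 19**2*(-255) = 361*(-255) = -92055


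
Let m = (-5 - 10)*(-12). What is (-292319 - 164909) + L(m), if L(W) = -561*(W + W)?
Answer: -659188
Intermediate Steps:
m = 180 (m = -15*(-12) = 180)
L(W) = -1122*W
(-292319 - 164909) + L(m) = (-292319 - 164909) - 1122*180 = -457228 - 201960 = -659188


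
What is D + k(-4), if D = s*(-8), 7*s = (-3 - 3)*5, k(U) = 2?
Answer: 254/7 ≈ 36.286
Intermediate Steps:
s = -30/7 (s = ((-3 - 3)*5)/7 = (-6*5)/7 = (⅐)*(-30) = -30/7 ≈ -4.2857)
D = 240/7 (D = -30/7*(-8) = 240/7 ≈ 34.286)
D + k(-4) = 240/7 + 2 = 254/7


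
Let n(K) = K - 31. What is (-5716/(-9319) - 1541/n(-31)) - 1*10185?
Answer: -5869953959/577778 ≈ -10160.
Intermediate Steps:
n(K) = -31 + K
(-5716/(-9319) - 1541/n(-31)) - 1*10185 = (-5716/(-9319) - 1541/(-31 - 31)) - 1*10185 = (-5716*(-1/9319) - 1541/(-62)) - 10185 = (5716/9319 - 1541*(-1/62)) - 10185 = (5716/9319 + 1541/62) - 10185 = 14714971/577778 - 10185 = -5869953959/577778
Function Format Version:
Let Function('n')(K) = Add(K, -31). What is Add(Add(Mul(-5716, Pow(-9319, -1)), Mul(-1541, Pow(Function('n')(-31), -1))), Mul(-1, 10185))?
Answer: Rational(-5869953959, 577778) ≈ -10160.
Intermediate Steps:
Function('n')(K) = Add(-31, K)
Add(Add(Mul(-5716, Pow(-9319, -1)), Mul(-1541, Pow(Function('n')(-31), -1))), Mul(-1, 10185)) = Add(Add(Mul(-5716, Pow(-9319, -1)), Mul(-1541, Pow(Add(-31, -31), -1))), Mul(-1, 10185)) = Add(Add(Mul(-5716, Rational(-1, 9319)), Mul(-1541, Pow(-62, -1))), -10185) = Add(Add(Rational(5716, 9319), Mul(-1541, Rational(-1, 62))), -10185) = Add(Add(Rational(5716, 9319), Rational(1541, 62)), -10185) = Add(Rational(14714971, 577778), -10185) = Rational(-5869953959, 577778)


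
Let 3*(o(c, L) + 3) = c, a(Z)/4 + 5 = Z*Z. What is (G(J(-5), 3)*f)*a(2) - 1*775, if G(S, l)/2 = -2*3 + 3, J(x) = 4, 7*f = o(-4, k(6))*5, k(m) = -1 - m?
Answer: -5945/7 ≈ -849.29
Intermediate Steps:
a(Z) = -20 + 4*Z² (a(Z) = -20 + 4*(Z*Z) = -20 + 4*Z²)
o(c, L) = -3 + c/3
f = -65/21 (f = ((-3 + (⅓)*(-4))*5)/7 = ((-3 - 4/3)*5)/7 = (-13/3*5)/7 = (⅐)*(-65/3) = -65/21 ≈ -3.0952)
G(S, l) = -6 (G(S, l) = 2*(-2*3 + 3) = 2*(-6 + 3) = 2*(-3) = -6)
(G(J(-5), 3)*f)*a(2) - 1*775 = (-6*(-65/21))*(-20 + 4*2²) - 1*775 = 130*(-20 + 4*4)/7 - 775 = 130*(-20 + 16)/7 - 775 = (130/7)*(-4) - 775 = -520/7 - 775 = -5945/7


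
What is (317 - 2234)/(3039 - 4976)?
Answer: 1917/1937 ≈ 0.98967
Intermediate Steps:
(317 - 2234)/(3039 - 4976) = -1917/(-1937) = -1917*(-1/1937) = 1917/1937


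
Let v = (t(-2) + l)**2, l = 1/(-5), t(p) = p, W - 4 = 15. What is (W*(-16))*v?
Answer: -36784/25 ≈ -1471.4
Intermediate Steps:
W = 19 (W = 4 + 15 = 19)
l = -1/5 (l = 1*(-1/5) = -1/5 ≈ -0.20000)
v = 121/25 (v = (-2 - 1/5)**2 = (-11/5)**2 = 121/25 ≈ 4.8400)
(W*(-16))*v = (19*(-16))*(121/25) = -304*121/25 = -36784/25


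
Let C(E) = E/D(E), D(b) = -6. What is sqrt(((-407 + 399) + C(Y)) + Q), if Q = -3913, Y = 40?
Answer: I*sqrt(35349)/3 ≈ 62.671*I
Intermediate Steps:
C(E) = -E/6 (C(E) = E/(-6) = E*(-1/6) = -E/6)
sqrt(((-407 + 399) + C(Y)) + Q) = sqrt(((-407 + 399) - 1/6*40) - 3913) = sqrt((-8 - 20/3) - 3913) = sqrt(-44/3 - 3913) = sqrt(-11783/3) = I*sqrt(35349)/3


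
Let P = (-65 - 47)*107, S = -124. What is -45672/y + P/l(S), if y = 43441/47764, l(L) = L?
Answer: -67495650412/1346671 ≈ -50120.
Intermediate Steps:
y = 43441/47764 (y = 43441*(1/47764) = 43441/47764 ≈ 0.90949)
P = -11984 (P = -112*107 = -11984)
-45672/y + P/l(S) = -45672/43441/47764 - 11984/(-124) = -45672*47764/43441 - 11984*(-1/124) = -2181477408/43441 + 2996/31 = -67495650412/1346671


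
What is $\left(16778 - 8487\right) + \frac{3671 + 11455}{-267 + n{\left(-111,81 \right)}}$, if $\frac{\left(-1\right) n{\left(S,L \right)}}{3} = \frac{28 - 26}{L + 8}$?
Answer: $\frac{65240855}{7923} \approx 8234.4$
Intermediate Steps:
$n{\left(S,L \right)} = - \frac{6}{8 + L}$ ($n{\left(S,L \right)} = - 3 \frac{28 - 26}{L + 8} = - 3 \frac{2}{8 + L} = - \frac{6}{8 + L}$)
$\left(16778 - 8487\right) + \frac{3671 + 11455}{-267 + n{\left(-111,81 \right)}} = \left(16778 - 8487\right) + \frac{3671 + 11455}{-267 - \frac{6}{8 + 81}} = 8291 + \frac{15126}{-267 - \frac{6}{89}} = 8291 + \frac{15126}{- \frac{23769}{89}} = 8291 + 15126 \left(- \frac{89}{23769}\right) = 8291 - \frac{448738}{7923} = \frac{65240855}{7923}$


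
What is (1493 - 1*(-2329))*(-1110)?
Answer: -4242420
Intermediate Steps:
(1493 - 1*(-2329))*(-1110) = (1493 + 2329)*(-1110) = 3822*(-1110) = -4242420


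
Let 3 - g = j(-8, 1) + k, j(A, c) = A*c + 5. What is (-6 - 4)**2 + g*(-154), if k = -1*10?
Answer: -2364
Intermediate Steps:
k = -10
j(A, c) = 5 + A*c
g = 16 (g = 3 - ((5 - 8*1) - 10) = 3 - ((5 - 8) - 10) = 3 - (-3 - 10) = 3 - 1*(-13) = 3 + 13 = 16)
(-6 - 4)**2 + g*(-154) = (-6 - 4)**2 + 16*(-154) = (-10)**2 - 2464 = 100 - 2464 = -2364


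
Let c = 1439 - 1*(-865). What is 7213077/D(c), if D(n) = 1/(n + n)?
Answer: 33237858816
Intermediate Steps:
c = 2304 (c = 1439 + 865 = 2304)
D(n) = 1/(2*n)
7213077/D(c) = 7213077/(((½)/2304)) = 7213077/(((½)*(1/2304))) = 7213077/(1/4608) = 7213077*4608 = 33237858816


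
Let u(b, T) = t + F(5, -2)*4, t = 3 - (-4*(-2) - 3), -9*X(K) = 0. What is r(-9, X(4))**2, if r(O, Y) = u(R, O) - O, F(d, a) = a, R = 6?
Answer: 1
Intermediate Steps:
X(K) = 0 (X(K) = -1/9*0 = 0)
t = -2 (t = 3 - (8 - 3) = 3 - 1*5 = 3 - 5 = -2)
u(b, T) = -10 (u(b, T) = -2 - 2*4 = -2 - 8 = -10)
r(O, Y) = -10 - O
r(-9, X(4))**2 = (-10 - 1*(-9))**2 = (-10 + 9)**2 = (-1)**2 = 1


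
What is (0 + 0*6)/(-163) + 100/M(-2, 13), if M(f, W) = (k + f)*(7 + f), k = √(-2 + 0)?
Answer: -20/3 - 10*I*√2/3 ≈ -6.6667 - 4.714*I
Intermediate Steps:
k = I*√2 (k = √(-2) = I*√2 ≈ 1.4142*I)
M(f, W) = (7 + f)*(f + I*√2) (M(f, W) = (I*√2 + f)*(7 + f) = (f + I*√2)*(7 + f) = (7 + f)*(f + I*√2))
(0 + 0*6)/(-163) + 100/M(-2, 13) = (0 + 0*6)/(-163) + 100/((-2)² + 7*(-2) + 7*I*√2 + I*(-2)*√2) = (0 + 0)*(-1/163) + 100/(4 - 14 + 7*I*√2 - 2*I*√2) = 0*(-1/163) + 100/(-10 + 5*I*√2) = 0 + 100/(-10 + 5*I*√2) = 100/(-10 + 5*I*√2)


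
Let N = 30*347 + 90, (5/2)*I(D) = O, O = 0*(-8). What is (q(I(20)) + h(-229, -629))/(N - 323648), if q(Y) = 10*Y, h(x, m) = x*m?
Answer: -144041/313148 ≈ -0.45998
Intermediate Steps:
h(x, m) = m*x
O = 0
I(D) = 0 (I(D) = (⅖)*0 = 0)
N = 10500 (N = 10410 + 90 = 10500)
(q(I(20)) + h(-229, -629))/(N - 323648) = (10*0 - 629*(-229))/(10500 - 323648) = (0 + 144041)/(-313148) = 144041*(-1/313148) = -144041/313148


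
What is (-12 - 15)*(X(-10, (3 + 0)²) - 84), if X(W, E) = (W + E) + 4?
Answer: 2187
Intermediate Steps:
X(W, E) = 4 + E + W (X(W, E) = (E + W) + 4 = 4 + E + W)
(-12 - 15)*(X(-10, (3 + 0)²) - 84) = (-12 - 15)*((4 + (3 + 0)² - 10) - 84) = -27*((4 + 3² - 10) - 84) = -27*((4 + 9 - 10) - 84) = -27*(3 - 84) = -27*(-81) = 2187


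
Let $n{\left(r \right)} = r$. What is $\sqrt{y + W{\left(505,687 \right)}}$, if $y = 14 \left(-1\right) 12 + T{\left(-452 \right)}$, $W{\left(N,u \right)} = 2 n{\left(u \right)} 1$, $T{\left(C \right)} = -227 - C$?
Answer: $3 \sqrt{159} \approx 37.829$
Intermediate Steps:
$W{\left(N,u \right)} = 2 u$ ($W{\left(N,u \right)} = 2 u 1 = 2 u$)
$y = 57$ ($y = 14 \left(-1\right) 12 - -225 = \left(-14\right) 12 + \left(-227 + 452\right) = -168 + 225 = 57$)
$\sqrt{y + W{\left(505,687 \right)}} = \sqrt{57 + 2 \cdot 687} = \sqrt{57 + 1374} = \sqrt{1431} = 3 \sqrt{159}$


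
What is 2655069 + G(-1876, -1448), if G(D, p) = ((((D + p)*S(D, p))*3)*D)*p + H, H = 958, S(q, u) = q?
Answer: 50817877555483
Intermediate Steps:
G(D, p) = 958 + 3*p*D²*(D + p) (G(D, p) = ((((D + p)*D)*3)*D)*p + 958 = (((D*(D + p))*3)*D)*p + 958 = ((3*D*(D + p))*D)*p + 958 = (3*D²*(D + p))*p + 958 = 3*p*D²*(D + p) + 958 = 958 + 3*p*D²*(D + p))
2655069 + G(-1876, -1448) = 2655069 + (958 + 3*(-1448)*(-1876)³ + 3*(-1876)²*(-1448)²) = 2655069 + (958 + 3*(-1448)*(-6602349376) + 3*3519376*2096704) = 2655069 + (958 + 28680605689344 + 22137269210112) = 2655069 + 50817874900414 = 50817877555483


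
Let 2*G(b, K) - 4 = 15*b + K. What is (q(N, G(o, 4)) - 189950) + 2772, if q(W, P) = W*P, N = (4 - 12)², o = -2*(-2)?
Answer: -185002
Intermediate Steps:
o = 4
G(b, K) = 2 + K/2 + 15*b/2 (G(b, K) = 2 + (15*b + K)/2 = 2 + (K + 15*b)/2 = 2 + (K/2 + 15*b/2) = 2 + K/2 + 15*b/2)
N = 64 (N = (-8)² = 64)
q(W, P) = P*W
(q(N, G(o, 4)) - 189950) + 2772 = ((2 + (½)*4 + (15/2)*4)*64 - 189950) + 2772 = ((2 + 2 + 30)*64 - 189950) + 2772 = (34*64 - 189950) + 2772 = (2176 - 189950) + 2772 = -187774 + 2772 = -185002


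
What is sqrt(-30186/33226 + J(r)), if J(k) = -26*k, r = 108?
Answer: 3*I*sqrt(86137291929)/16613 ≈ 52.999*I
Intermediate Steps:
sqrt(-30186/33226 + J(r)) = sqrt(-30186/33226 - 26*108) = sqrt(-30186*1/33226 - 2808) = sqrt(-15093/16613 - 2808) = sqrt(-46664397/16613) = 3*I*sqrt(86137291929)/16613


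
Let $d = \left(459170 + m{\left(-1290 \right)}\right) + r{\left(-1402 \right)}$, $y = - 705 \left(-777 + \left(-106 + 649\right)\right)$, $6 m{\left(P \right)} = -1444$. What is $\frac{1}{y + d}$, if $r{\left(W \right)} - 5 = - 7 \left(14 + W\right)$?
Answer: $\frac{3}{1900861} \approx 1.5782 \cdot 10^{-6}$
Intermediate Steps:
$r{\left(W \right)} = -93 - 7 W$ ($r{\left(W \right)} = 5 - 7 \left(14 + W\right) = 5 - \left(98 + 7 W\right) = -93 - 7 W$)
$m{\left(P \right)} = - \frac{722}{3}$ ($m{\left(P \right)} = \frac{1}{6} \left(-1444\right) = - \frac{722}{3}$)
$y = 164970$ ($y = - 705 \left(-777 + 543\right) = \left(-705\right) \left(-234\right) = 164970$)
$d = \frac{1405951}{3}$ ($d = \left(459170 - \frac{722}{3}\right) - -9721 = \frac{1376788}{3} + \left(-93 + 9814\right) = \frac{1376788}{3} + 9721 = \frac{1405951}{3} \approx 4.6865 \cdot 10^{5}$)
$\frac{1}{y + d} = \frac{1}{164970 + \frac{1405951}{3}} = \frac{1}{\frac{1900861}{3}} = \frac{3}{1900861}$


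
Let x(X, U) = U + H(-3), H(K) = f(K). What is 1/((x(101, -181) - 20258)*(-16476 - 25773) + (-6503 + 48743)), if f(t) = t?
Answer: 1/863696298 ≈ 1.1578e-9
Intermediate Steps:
H(K) = K
x(X, U) = -3 + U (x(X, U) = U - 3 = -3 + U)
1/((x(101, -181) - 20258)*(-16476 - 25773) + (-6503 + 48743)) = 1/(((-3 - 181) - 20258)*(-16476 - 25773) + (-6503 + 48743)) = 1/((-184 - 20258)*(-42249) + 42240) = 1/(-20442*(-42249) + 42240) = 1/(863654058 + 42240) = 1/863696298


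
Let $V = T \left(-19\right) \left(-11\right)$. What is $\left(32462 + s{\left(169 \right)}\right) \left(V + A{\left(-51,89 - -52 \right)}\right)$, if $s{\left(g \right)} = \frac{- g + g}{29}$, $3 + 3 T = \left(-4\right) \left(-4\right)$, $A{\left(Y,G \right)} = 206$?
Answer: $\frac{108260770}{3} \approx 3.6087 \cdot 10^{7}$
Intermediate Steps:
$T = \frac{13}{3}$ ($T = -1 + \frac{\left(-4\right) \left(-4\right)}{3} = -1 + \frac{1}{3} \cdot 16 = -1 + \frac{16}{3} = \frac{13}{3} \approx 4.3333$)
$s{\left(g \right)} = 0$ ($s{\left(g \right)} = 0 \cdot \frac{1}{29} = 0$)
$V = \frac{2717}{3}$ ($V = \frac{13}{3} \left(-19\right) \left(-11\right) = \left(- \frac{247}{3}\right) \left(-11\right) = \frac{2717}{3} \approx 905.67$)
$\left(32462 + s{\left(169 \right)}\right) \left(V + A{\left(-51,89 - -52 \right)}\right) = \left(32462 + 0\right) \left(\frac{2717}{3} + 206\right) = 32462 \cdot \frac{3335}{3} = \frac{108260770}{3}$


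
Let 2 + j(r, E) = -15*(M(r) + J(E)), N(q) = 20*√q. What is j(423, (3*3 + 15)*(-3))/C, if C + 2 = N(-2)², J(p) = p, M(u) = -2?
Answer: -554/401 ≈ -1.3815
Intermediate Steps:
C = -802 (C = -2 + (20*√(-2))² = -2 + (20*(I*√2))² = -2 + (20*I*√2)² = -2 - 800 = -802)
j(r, E) = 28 - 15*E (j(r, E) = -2 - 15*(-2 + E) = -2 + (30 - 15*E) = 28 - 15*E)
j(423, (3*3 + 15)*(-3))/C = (28 - 15*(3*3 + 15)*(-3))/(-802) = (28 - 15*(9 + 15)*(-3))*(-1/802) = (28 - 360*(-3))*(-1/802) = (28 - 15*(-72))*(-1/802) = (28 + 1080)*(-1/802) = 1108*(-1/802) = -554/401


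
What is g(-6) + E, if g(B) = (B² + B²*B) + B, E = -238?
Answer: -424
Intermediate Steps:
g(B) = B + B² + B³ (g(B) = (B² + B³) + B = B + B² + B³)
g(-6) + E = -6*(1 - 6 + (-6)²) - 238 = -6*(1 - 6 + 36) - 238 = -6*31 - 238 = -186 - 238 = -424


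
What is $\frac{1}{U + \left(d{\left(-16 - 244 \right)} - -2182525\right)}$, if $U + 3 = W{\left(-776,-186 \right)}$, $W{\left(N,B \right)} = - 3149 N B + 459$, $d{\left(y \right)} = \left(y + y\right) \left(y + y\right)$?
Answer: $- \frac{1}{452060683} \approx -2.2121 \cdot 10^{-9}$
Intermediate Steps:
$d{\left(y \right)} = 4 y^{2}$ ($d{\left(y \right)} = 2 y 2 y = 4 y^{2}$)
$W{\left(N,B \right)} = 459 - 3149 B N$ ($W{\left(N,B \right)} = - 3149 B N + 459 = 459 - 3149 B N$)
$U = -454513608$ ($U = -3 + \left(459 - \left(-585714\right) \left(-776\right)\right) = -3 + \left(459 - 454514064\right) = -3 - 454513605 = -454513608$)
$\frac{1}{U + \left(d{\left(-16 - 244 \right)} - -2182525\right)} = \frac{1}{-454513608 + \left(4 \left(-16 - 244\right)^{2} - -2182525\right)} = \frac{1}{-454513608 + \left(4 \left(-260\right)^{2} + 2182525\right)} = \frac{1}{-454513608 + \left(4 \cdot 67600 + 2182525\right)} = \frac{1}{-454513608 + \left(270400 + 2182525\right)} = \frac{1}{-454513608 + 2452925} = \frac{1}{-452060683} = - \frac{1}{452060683}$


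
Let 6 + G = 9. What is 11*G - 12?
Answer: 21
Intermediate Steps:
G = 3 (G = -6 + 9 = 3)
11*G - 12 = 11*3 - 12 = 33 - 12 = 21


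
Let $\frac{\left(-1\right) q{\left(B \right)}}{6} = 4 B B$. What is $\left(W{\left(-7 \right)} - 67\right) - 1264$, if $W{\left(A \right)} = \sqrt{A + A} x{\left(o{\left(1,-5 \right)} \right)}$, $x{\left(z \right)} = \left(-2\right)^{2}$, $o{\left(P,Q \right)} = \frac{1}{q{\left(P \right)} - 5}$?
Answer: $-1331 + 4 i \sqrt{14} \approx -1331.0 + 14.967 i$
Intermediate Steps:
$q{\left(B \right)} = - 24 B^{2}$ ($q{\left(B \right)} = - 6 \cdot 4 B B = - 6 \cdot 4 B^{2} = - 24 B^{2}$)
$o{\left(P,Q \right)} = \frac{1}{-5 - 24 P^{2}}$ ($o{\left(P,Q \right)} = \frac{1}{- 24 P^{2} - 5} = \frac{1}{-5 - 24 P^{2}}$)
$x{\left(z \right)} = 4$
$W{\left(A \right)} = 4 \sqrt{2} \sqrt{A}$ ($W{\left(A \right)} = \sqrt{A + A} 4 = \sqrt{2 A} 4 = \sqrt{2} \sqrt{A} 4 = 4 \sqrt{2} \sqrt{A}$)
$\left(W{\left(-7 \right)} - 67\right) - 1264 = \left(4 \sqrt{2} \sqrt{-7} - 67\right) - 1264 = \left(4 \sqrt{2} i \sqrt{7} - 67\right) - 1264 = \left(4 i \sqrt{14} - 67\right) - 1264 = \left(-67 + 4 i \sqrt{14}\right) - 1264 = -1331 + 4 i \sqrt{14}$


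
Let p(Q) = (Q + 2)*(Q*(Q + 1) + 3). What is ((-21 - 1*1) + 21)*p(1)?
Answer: -15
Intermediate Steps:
p(Q) = (2 + Q)*(3 + Q*(1 + Q)) (p(Q) = (2 + Q)*(Q*(1 + Q) + 3) = (2 + Q)*(3 + Q*(1 + Q)))
((-21 - 1*1) + 21)*p(1) = ((-21 - 1*1) + 21)*(6 + 1³ + 3*1² + 5*1) = ((-21 - 1) + 21)*(6 + 1 + 3*1 + 5) = (-22 + 21)*(6 + 1 + 3 + 5) = -1*15 = -15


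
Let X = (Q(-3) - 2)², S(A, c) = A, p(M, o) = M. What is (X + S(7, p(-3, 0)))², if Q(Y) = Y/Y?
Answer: 64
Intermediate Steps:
Q(Y) = 1
X = 1 (X = (1 - 2)² = (-1)² = 1)
(X + S(7, p(-3, 0)))² = (1 + 7)² = 8² = 64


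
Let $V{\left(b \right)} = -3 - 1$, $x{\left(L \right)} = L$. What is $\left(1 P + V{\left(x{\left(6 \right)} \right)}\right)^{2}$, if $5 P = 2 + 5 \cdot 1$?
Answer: $\frac{169}{25} \approx 6.76$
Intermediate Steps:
$V{\left(b \right)} = -4$
$P = \frac{7}{5}$ ($P = \frac{2 + 5 \cdot 1}{5} = \frac{2 + 5}{5} = \frac{1}{5} \cdot 7 = \frac{7}{5} \approx 1.4$)
$\left(1 P + V{\left(x{\left(6 \right)} \right)}\right)^{2} = \left(1 \cdot \frac{7}{5} - 4\right)^{2} = \left(\frac{7}{5} - 4\right)^{2} = \left(- \frac{13}{5}\right)^{2} = \frac{169}{25}$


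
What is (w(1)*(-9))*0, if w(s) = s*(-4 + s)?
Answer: 0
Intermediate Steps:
(w(1)*(-9))*0 = ((1*(-4 + 1))*(-9))*0 = ((1*(-3))*(-9))*0 = -3*(-9)*0 = 27*0 = 0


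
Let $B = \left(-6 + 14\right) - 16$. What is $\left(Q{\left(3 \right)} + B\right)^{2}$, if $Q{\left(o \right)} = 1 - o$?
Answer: $100$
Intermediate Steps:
$B = -8$ ($B = 8 - 16 = -8$)
$\left(Q{\left(3 \right)} + B\right)^{2} = \left(\left(1 - 3\right) - 8\right)^{2} = \left(-2 - 8\right)^{2} = \left(-10\right)^{2} = 100$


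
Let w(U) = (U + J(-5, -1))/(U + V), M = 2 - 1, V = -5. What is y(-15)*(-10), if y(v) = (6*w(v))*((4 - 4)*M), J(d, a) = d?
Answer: 0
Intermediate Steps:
M = 1
w(U) = 1 (w(U) = (U - 5)/(U - 5) = (-5 + U)/(-5 + U) = 1)
y(v) = 0 (y(v) = (6*1)*((4 - 4)*1) = 6*(0*1) = 6*0 = 0)
y(-15)*(-10) = 0*(-10) = 0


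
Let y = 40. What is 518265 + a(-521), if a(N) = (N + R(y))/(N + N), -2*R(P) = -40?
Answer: 540032631/1042 ≈ 5.1827e+5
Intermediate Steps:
R(P) = 20 (R(P) = -1/2*(-40) = 20)
a(N) = (20 + N)/(2*N) (a(N) = (N + 20)/(N + N) = (20 + N)/((2*N)) = (20 + N)*(1/(2*N)) = (20 + N)/(2*N))
518265 + a(-521) = 518265 + (1/2)*(20 - 521)/(-521) = 518265 + (1/2)*(-1/521)*(-501) = 518265 + 501/1042 = 540032631/1042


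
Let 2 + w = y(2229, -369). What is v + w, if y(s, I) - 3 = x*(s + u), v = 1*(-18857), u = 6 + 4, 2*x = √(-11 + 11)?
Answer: -18856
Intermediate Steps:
x = 0 (x = √(-11 + 11)/2 = √0/2 = (½)*0 = 0)
u = 10
v = -18857
y(s, I) = 3 (y(s, I) = 3 + 0*(s + 10) = 3 + 0*(10 + s) = 3 + 0 = 3)
w = 1 (w = -2 + 3 = 1)
v + w = -18857 + 1 = -18856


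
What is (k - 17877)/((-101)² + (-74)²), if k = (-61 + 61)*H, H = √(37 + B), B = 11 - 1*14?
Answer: -17877/15677 ≈ -1.1403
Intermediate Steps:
B = -3 (B = 11 - 14 = -3)
H = √34 (H = √(37 - 3) = √34 ≈ 5.8309)
k = 0 (k = (-61 + 61)*√34 = 0*√34 = 0)
(k - 17877)/((-101)² + (-74)²) = (0 - 17877)/((-101)² + (-74)²) = -17877/(10201 + 5476) = -17877/15677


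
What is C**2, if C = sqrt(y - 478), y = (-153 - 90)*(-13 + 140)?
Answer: -31339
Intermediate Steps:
y = -30861 (y = -243*127 = -30861)
C = 11*I*sqrt(259) (C = sqrt(-30861 - 478) = sqrt(-31339) = 11*I*sqrt(259) ≈ 177.03*I)
C**2 = (11*I*sqrt(259))**2 = -31339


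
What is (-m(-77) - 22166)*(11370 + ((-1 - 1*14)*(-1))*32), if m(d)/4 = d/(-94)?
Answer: -12347178600/47 ≈ -2.6271e+8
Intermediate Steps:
m(d) = -2*d/47 (m(d) = 4*(d/(-94)) = 4*(d*(-1/94)) = 4*(-d/94) = -2*d/47)
(-m(-77) - 22166)*(11370 + ((-1 - 1*14)*(-1))*32) = (-(-2)*(-77)/47 - 22166)*(11370 + ((-1 - 1*14)*(-1))*32) = (-1*154/47 - 22166)*(11370 + ((-1 - 14)*(-1))*32) = (-154/47 - 22166)*(11370 - 15*(-1)*32) = -1041956*(11370 + 15*32)/47 = -1041956*(11370 + 480)/47 = -1041956/47*11850 = -12347178600/47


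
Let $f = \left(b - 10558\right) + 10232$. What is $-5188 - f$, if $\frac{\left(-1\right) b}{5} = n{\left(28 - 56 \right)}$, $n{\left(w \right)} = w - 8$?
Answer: $-5042$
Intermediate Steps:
$n{\left(w \right)} = -8 + w$ ($n{\left(w \right)} = w - 8 = -8 + w$)
$b = 180$ ($b = - 5 \left(-8 + \left(28 - 56\right)\right) = - 5 \left(-8 - 28\right) = \left(-5\right) \left(-36\right) = 180$)
$f = -146$ ($f = \left(180 - 10558\right) + 10232 = -10378 + 10232 = -146$)
$-5188 - f = -5188 - -146 = -5188 + 146 = -5042$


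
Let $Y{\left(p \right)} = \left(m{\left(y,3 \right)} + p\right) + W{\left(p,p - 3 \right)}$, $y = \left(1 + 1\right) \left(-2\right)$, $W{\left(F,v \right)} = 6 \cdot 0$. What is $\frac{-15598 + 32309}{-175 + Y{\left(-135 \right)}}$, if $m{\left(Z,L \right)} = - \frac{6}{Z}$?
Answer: $- \frac{33422}{617} \approx -54.169$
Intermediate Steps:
$W{\left(F,v \right)} = 0$
$y = -4$ ($y = 2 \left(-2\right) = -4$)
$Y{\left(p \right)} = \frac{3}{2} + p$ ($Y{\left(p \right)} = \left(- \frac{6}{-4} + p\right) + 0 = \left(\left(-6\right) \left(- \frac{1}{4}\right) + p\right) + 0 = \left(\frac{3}{2} + p\right) + 0 = \frac{3}{2} + p$)
$\frac{-15598 + 32309}{-175 + Y{\left(-135 \right)}} = \frac{-15598 + 32309}{-175 + \left(\frac{3}{2} - 135\right)} = \frac{16711}{-175 - \frac{267}{2}} = \frac{16711}{- \frac{617}{2}} = 16711 \left(- \frac{2}{617}\right) = - \frac{33422}{617}$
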